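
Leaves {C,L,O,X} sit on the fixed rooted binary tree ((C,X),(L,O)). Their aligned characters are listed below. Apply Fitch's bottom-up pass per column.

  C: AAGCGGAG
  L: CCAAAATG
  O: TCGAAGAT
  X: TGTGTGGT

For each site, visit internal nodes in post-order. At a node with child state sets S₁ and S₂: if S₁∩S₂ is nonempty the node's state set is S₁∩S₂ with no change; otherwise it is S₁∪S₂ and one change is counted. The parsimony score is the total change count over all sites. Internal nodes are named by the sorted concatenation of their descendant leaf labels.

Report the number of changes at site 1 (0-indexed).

2

[col 0] CX: children C:{A}, X:{T} ∪→ {A,T}; cost 1
[col 0] LO: children L:{C}, O:{T} ∪→ {C,T}; cost 1
[col 0] CLOX: children CX:{A,T}, LO:{C,T} ∩→ {T}; cost 0
[col 1] CX: children C:{A}, X:{G} ∪→ {A,G}; cost 1
[col 1] LO: children L:{C}, O:{C} ∩→ {C}; cost 0
[col 1] CLOX: children CX:{A,G}, LO:{C} ∪→ {A,C,G}; cost 1
[col 2] CX: children C:{G}, X:{T} ∪→ {G,T}; cost 1
[col 2] LO: children L:{A}, O:{G} ∪→ {A,G}; cost 1
[col 2] CLOX: children CX:{G,T}, LO:{A,G} ∩→ {G}; cost 0
[col 3] CX: children C:{C}, X:{G} ∪→ {C,G}; cost 1
[col 3] LO: children L:{A}, O:{A} ∩→ {A}; cost 0
[col 3] CLOX: children CX:{C,G}, LO:{A} ∪→ {A,C,G}; cost 1
[col 4] CX: children C:{G}, X:{T} ∪→ {G,T}; cost 1
[col 4] LO: children L:{A}, O:{A} ∩→ {A}; cost 0
[col 4] CLOX: children CX:{G,T}, LO:{A} ∪→ {A,G,T}; cost 1
[col 5] CX: children C:{G}, X:{G} ∩→ {G}; cost 0
[col 5] LO: children L:{A}, O:{G} ∪→ {A,G}; cost 1
[col 5] CLOX: children CX:{G}, LO:{A,G} ∩→ {G}; cost 0
[col 6] CX: children C:{A}, X:{G} ∪→ {A,G}; cost 1
[col 6] LO: children L:{T}, O:{A} ∪→ {A,T}; cost 1
[col 6] CLOX: children CX:{A,G}, LO:{A,T} ∩→ {A}; cost 0
[col 7] CX: children C:{G}, X:{T} ∪→ {G,T}; cost 1
[col 7] LO: children L:{G}, O:{T} ∪→ {G,T}; cost 1
[col 7] CLOX: children CX:{G,T}, LO:{G,T} ∩→ {G,T}; cost 0
per-site changes: [2, 2, 2, 2, 2, 1, 2, 2]; total = 15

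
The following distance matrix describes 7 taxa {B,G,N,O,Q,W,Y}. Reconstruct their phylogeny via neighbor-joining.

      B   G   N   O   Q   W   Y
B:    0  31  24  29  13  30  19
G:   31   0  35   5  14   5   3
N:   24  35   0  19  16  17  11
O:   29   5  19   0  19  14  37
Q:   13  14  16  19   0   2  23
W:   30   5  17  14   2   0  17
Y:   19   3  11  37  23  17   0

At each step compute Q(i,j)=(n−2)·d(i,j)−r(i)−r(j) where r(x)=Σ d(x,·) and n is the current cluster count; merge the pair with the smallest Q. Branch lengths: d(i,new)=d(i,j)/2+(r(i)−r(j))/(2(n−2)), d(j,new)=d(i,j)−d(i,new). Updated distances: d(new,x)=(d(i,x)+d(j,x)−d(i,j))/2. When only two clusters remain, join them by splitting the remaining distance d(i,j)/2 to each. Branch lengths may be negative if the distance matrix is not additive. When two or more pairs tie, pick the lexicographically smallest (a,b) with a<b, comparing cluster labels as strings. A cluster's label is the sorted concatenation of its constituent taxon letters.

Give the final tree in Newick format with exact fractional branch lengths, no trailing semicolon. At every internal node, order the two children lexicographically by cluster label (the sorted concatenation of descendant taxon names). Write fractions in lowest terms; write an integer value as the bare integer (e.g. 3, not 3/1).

((((B:155/12,(N:49/8,Y:39/8):37/12):85/16,Q:3/16):69/16,(G:-1/2,O:11/2):107/16):5/32,W:5/32)

iteration 1: select G,O (d=5, Q=-191); attach at lengths (-1/2, 11/2); label the merged cluster GO
  updated: d(B,GO)=55/2, d(GO,N)=49/2, d(GO,Q)=14, d(GO,W)=7, d(GO,Y)=35/2
iteration 2: select N,Y (d=11, Q=-136); attach at lengths (49/8, 39/8); label the merged cluster NY
  updated: d(B,NY)=16, d(GO,NY)=31/2, d(NY,Q)=14, d(NY,W)=23/2
iteration 3: select B,NY (d=16, Q=-191/2); attach at lengths (155/12, 37/12); label the merged cluster BNY
  updated: d(BNY,GO)=27/2, d(BNY,Q)=11/2, d(BNY,W)=51/4
iteration 4: select BNY,Q (d=11/2, Q=-169/4); attach at lengths (85/16, 3/16); label the merged cluster BNQY
  updated: d(BNQY,GO)=11, d(BNQY,W)=37/8
iteration 5: select BNQY,GO (d=11, Q=-181/8); attach at lengths (69/16, 107/16); label the merged cluster BGNOQY
  updated: d(BGNOQY,W)=5/16
iteration 6: select BGNOQY,W (d=5/16); attach at lengths (5/32, 5/32); label the merged cluster BGNOQWY
final tree: ((((B:155/12,(N:49/8,Y:39/8):37/12):85/16,Q:3/16):69/16,(G:-1/2,O:11/2):107/16):5/32,W:5/32)
total length: 781/16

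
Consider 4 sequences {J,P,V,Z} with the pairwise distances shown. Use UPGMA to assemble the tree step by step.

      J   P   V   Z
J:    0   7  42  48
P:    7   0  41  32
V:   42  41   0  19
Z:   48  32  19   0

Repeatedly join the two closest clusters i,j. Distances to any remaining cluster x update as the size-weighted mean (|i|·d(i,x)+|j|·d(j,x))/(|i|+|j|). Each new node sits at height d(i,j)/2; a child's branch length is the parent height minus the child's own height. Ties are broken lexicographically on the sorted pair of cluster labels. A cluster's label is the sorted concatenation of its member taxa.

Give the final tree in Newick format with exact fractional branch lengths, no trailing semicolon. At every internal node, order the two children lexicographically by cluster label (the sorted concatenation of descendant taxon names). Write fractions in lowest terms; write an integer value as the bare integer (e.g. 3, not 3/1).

((J:7/2,P:7/2):135/8,(V:19/2,Z:19/2):87/8)

step 1: merge (J,P) at d=7; branch lengths J→7/2, P→7/2; new cluster JP
  updated: d(JP,V)=83/2, d(JP,Z)=40
step 2: merge (V,Z) at d=19; branch lengths V→19/2, Z→19/2; new cluster VZ
  updated: d(JP,VZ)=163/4
step 3: merge (JP,VZ) at d=163/4; branch lengths JP→135/8, VZ→87/8; new cluster JPVZ
final tree: ((J:7/2,P:7/2):135/8,(V:19/2,Z:19/2):87/8)
total length: 215/4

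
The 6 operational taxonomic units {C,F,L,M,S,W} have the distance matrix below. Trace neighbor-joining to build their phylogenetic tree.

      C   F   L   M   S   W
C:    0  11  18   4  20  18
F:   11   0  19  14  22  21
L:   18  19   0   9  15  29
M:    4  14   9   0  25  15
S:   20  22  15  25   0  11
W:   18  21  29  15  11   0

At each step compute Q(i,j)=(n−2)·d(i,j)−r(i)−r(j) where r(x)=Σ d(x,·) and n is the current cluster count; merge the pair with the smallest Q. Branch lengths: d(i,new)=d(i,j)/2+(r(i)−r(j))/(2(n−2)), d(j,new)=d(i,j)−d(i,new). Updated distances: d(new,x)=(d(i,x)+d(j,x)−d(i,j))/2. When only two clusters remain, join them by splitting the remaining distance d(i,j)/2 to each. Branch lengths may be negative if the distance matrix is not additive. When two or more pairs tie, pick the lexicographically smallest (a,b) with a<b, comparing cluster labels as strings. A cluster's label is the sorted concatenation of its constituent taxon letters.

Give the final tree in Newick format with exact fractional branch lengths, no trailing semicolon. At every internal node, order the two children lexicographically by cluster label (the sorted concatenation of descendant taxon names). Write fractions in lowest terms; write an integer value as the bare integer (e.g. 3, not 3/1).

(((C:7/2,F:15/2):1,(L:8,M:1):11/4):33/8,(S:43/8,W:45/8):33/8)

iteration 1: select S,W (d=11, Q=-143); attach at lengths (43/8, 45/8); label the merged cluster SW
  updated: d(C,SW)=27/2, d(F,SW)=16, d(L,SW)=33/2, d(M,SW)=29/2
iteration 2: select L,M (d=9, Q=-77); attach at lengths (8, 1); label the merged cluster LM
  updated: d(C,LM)=13/2, d(F,LM)=12, d(LM,SW)=11
iteration 3: select C,F (d=11, Q=-48); attach at lengths (7/2, 15/2); label the merged cluster CF
  updated: d(CF,LM)=15/4, d(CF,SW)=37/4
iteration 4: select CF,LM (d=15/4, Q=-24); attach at lengths (1, 11/4); label the merged cluster CFLM
  updated: d(CFLM,SW)=33/4
iteration 5: select CFLM,SW (d=33/4); attach at lengths (33/8, 33/8); label the merged cluster CFLMSW
final tree: (((C:7/2,F:15/2):1,(L:8,M:1):11/4):33/8,(S:43/8,W:45/8):33/8)
total length: 43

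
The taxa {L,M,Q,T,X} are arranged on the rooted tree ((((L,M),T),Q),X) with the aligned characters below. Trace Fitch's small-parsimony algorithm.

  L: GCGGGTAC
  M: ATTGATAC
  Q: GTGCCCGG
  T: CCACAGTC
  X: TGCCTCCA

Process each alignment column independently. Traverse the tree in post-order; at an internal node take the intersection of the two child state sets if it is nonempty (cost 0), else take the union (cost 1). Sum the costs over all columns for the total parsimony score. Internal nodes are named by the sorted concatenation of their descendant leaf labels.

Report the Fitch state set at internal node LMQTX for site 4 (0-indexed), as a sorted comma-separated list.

[col 0] LM: children L:{G}, M:{A} ∪→ {A,G}; cost 1
[col 0] LMT: children LM:{A,G}, T:{C} ∪→ {A,C,G}; cost 1
[col 0] LMQT: children LMT:{A,C,G}, Q:{G} ∩→ {G}; cost 0
[col 0] LMQTX: children LMQT:{G}, X:{T} ∪→ {G,T}; cost 1
[col 1] LM: children L:{C}, M:{T} ∪→ {C,T}; cost 1
[col 1] LMT: children LM:{C,T}, T:{C} ∩→ {C}; cost 0
[col 1] LMQT: children LMT:{C}, Q:{T} ∪→ {C,T}; cost 1
[col 1] LMQTX: children LMQT:{C,T}, X:{G} ∪→ {C,G,T}; cost 1
[col 2] LM: children L:{G}, M:{T} ∪→ {G,T}; cost 1
[col 2] LMT: children LM:{G,T}, T:{A} ∪→ {A,G,T}; cost 1
[col 2] LMQT: children LMT:{A,G,T}, Q:{G} ∩→ {G}; cost 0
[col 2] LMQTX: children LMQT:{G}, X:{C} ∪→ {C,G}; cost 1
[col 3] LM: children L:{G}, M:{G} ∩→ {G}; cost 0
[col 3] LMT: children LM:{G}, T:{C} ∪→ {C,G}; cost 1
[col 3] LMQT: children LMT:{C,G}, Q:{C} ∩→ {C}; cost 0
[col 3] LMQTX: children LMQT:{C}, X:{C} ∩→ {C}; cost 0
[col 4] LM: children L:{G}, M:{A} ∪→ {A,G}; cost 1
[col 4] LMT: children LM:{A,G}, T:{A} ∩→ {A}; cost 0
[col 4] LMQT: children LMT:{A}, Q:{C} ∪→ {A,C}; cost 1
[col 4] LMQTX: children LMQT:{A,C}, X:{T} ∪→ {A,C,T}; cost 1
[col 5] LM: children L:{T}, M:{T} ∩→ {T}; cost 0
[col 5] LMT: children LM:{T}, T:{G} ∪→ {G,T}; cost 1
[col 5] LMQT: children LMT:{G,T}, Q:{C} ∪→ {C,G,T}; cost 1
[col 5] LMQTX: children LMQT:{C,G,T}, X:{C} ∩→ {C}; cost 0
[col 6] LM: children L:{A}, M:{A} ∩→ {A}; cost 0
[col 6] LMT: children LM:{A}, T:{T} ∪→ {A,T}; cost 1
[col 6] LMQT: children LMT:{A,T}, Q:{G} ∪→ {A,G,T}; cost 1
[col 6] LMQTX: children LMQT:{A,G,T}, X:{C} ∪→ {A,C,G,T}; cost 1
[col 7] LM: children L:{C}, M:{C} ∩→ {C}; cost 0
[col 7] LMT: children LM:{C}, T:{C} ∩→ {C}; cost 0
[col 7] LMQT: children LMT:{C}, Q:{G} ∪→ {C,G}; cost 1
[col 7] LMQTX: children LMQT:{C,G}, X:{A} ∪→ {A,C,G}; cost 1
per-site changes: [3, 3, 3, 1, 3, 2, 3, 2]; total = 20

A,C,T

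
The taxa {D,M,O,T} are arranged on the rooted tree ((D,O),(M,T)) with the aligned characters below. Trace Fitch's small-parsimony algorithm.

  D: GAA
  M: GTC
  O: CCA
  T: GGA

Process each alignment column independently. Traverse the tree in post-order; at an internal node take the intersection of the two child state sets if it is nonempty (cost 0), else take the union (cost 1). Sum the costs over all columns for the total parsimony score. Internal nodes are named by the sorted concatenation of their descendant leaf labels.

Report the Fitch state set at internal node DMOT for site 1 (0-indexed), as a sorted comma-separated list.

A,C,G,T

[col 0] DO: children D:{G}, O:{C} ∪→ {C,G}; cost 1
[col 0] MT: children M:{G}, T:{G} ∩→ {G}; cost 0
[col 0] DMOT: children DO:{C,G}, MT:{G} ∩→ {G}; cost 0
[col 1] DO: children D:{A}, O:{C} ∪→ {A,C}; cost 1
[col 1] MT: children M:{T}, T:{G} ∪→ {G,T}; cost 1
[col 1] DMOT: children DO:{A,C}, MT:{G,T} ∪→ {A,C,G,T}; cost 1
[col 2] DO: children D:{A}, O:{A} ∩→ {A}; cost 0
[col 2] MT: children M:{C}, T:{A} ∪→ {A,C}; cost 1
[col 2] DMOT: children DO:{A}, MT:{A,C} ∩→ {A}; cost 0
per-site changes: [1, 3, 1]; total = 5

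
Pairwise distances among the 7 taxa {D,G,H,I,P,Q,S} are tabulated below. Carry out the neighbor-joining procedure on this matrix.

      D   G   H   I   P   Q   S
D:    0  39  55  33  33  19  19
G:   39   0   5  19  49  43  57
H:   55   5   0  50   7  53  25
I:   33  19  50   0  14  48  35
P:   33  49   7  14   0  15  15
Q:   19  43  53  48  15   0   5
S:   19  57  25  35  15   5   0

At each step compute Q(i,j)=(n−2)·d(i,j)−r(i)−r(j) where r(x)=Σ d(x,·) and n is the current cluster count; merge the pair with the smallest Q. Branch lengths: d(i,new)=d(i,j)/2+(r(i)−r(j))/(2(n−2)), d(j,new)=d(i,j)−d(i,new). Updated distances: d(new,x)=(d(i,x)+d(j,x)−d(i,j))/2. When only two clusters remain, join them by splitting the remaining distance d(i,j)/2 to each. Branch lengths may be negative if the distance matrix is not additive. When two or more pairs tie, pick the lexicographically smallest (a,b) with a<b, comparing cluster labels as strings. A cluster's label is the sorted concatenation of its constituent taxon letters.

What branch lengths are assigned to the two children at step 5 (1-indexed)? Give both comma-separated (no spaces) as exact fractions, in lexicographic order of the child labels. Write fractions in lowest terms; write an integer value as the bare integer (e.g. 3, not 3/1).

1. join G+H (d=5, Q=-382) ⇒ GH; edges |G|=21/5, |H|=4/5
  updated: d(D,GH)=89/2, d(GH,I)=32, d(GH,P)=51/2, d(GH,Q)=91/2, d(GH,S)=77/2
2. join Q+S (d=5, Q=-225) ⇒ QS; edges |Q|=5, |S|=0
  updated: d(D,QS)=33/2, d(GH,QS)=79/2, d(I,QS)=39, d(P,QS)=25/2
3. join D+QS (d=33/2, Q=-185) ⇒ DQS; edges |D|=23/2, |QS|=5
  updated: d(DQS,GH)=135/4, d(DQS,I)=111/4, d(DQS,P)=29/2
4. join DQS+P (d=29/2, Q=-101) ⇒ DPQS; edges |DQS|=51/4, |P|=7/4
  updated: d(DPQS,GH)=179/8, d(DPQS,I)=109/8
5. join DPQS+GH (d=179/8, Q=-68) ⇒ DGHPQS; edges |DPQS|=2, |GH|=163/8
  updated: d(DGHPQS,I)=93/8
6. join DGHPQS+I (d=93/8) ⇒ DGHIPQS; edges |DGHPQS|=93/16, |I|=93/16
final tree: ((((D:23/2,(Q:5,S:0):5):51/4,P:7/4):2,(G:21/5,H:4/5):163/8):93/16,I:93/16)
total length: 75

2,163/8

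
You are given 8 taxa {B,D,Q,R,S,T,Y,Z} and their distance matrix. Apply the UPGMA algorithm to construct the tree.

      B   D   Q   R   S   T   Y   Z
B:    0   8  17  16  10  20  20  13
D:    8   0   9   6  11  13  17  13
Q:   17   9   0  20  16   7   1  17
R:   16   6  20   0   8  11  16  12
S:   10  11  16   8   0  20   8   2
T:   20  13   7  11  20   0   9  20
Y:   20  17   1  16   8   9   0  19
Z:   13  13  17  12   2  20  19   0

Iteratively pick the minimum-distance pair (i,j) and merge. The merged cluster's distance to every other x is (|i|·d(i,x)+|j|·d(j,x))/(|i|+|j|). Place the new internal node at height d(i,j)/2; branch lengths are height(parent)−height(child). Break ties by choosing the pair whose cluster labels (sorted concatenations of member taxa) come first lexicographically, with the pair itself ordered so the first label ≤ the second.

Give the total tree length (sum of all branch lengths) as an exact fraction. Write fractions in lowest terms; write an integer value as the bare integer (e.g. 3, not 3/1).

iteration 1: select Q,Y (d=1); attach at lengths (1/2, 1/2); label the merged cluster QY
  updated: d(B,QY)=37/2, d(D,QY)=13, d(QY,R)=18, d(QY,S)=12, d(QY,T)=8, d(QY,Z)=18
iteration 2: select S,Z (d=2); attach at lengths (1, 1); label the merged cluster SZ
  updated: d(B,SZ)=23/2, d(D,SZ)=12, d(QY,SZ)=15, d(R,SZ)=10, d(SZ,T)=20
iteration 3: select D,R (d=6); attach at lengths (3, 3); label the merged cluster DR
  updated: d(B,DR)=12, d(DR,QY)=31/2, d(DR,SZ)=11, d(DR,T)=12
iteration 4: select QY,T (d=8); attach at lengths (7/2, 4); label the merged cluster QTY
  updated: d(B,QTY)=19, d(DR,QTY)=43/3, d(QTY,SZ)=50/3
iteration 5: select DR,SZ (d=11); attach at lengths (5/2, 9/2); label the merged cluster DRSZ
  updated: d(B,DRSZ)=47/4, d(DRSZ,QTY)=31/2
iteration 6: select B,DRSZ (d=47/4); attach at lengths (47/8, 3/8); label the merged cluster BDRSZ
  updated: d(BDRSZ,QTY)=81/5
iteration 7: select BDRSZ,QTY (d=81/5); attach at lengths (89/40, 41/10); label the merged cluster BDQRSTYZ
final tree: ((B:47/8,((D:3,R:3):5/2,(S:1,Z:1):9/2):3/8):89/40,((Q:1/2,Y:1/2):7/2,T:4):41/10)
total length: 1443/40

1443/40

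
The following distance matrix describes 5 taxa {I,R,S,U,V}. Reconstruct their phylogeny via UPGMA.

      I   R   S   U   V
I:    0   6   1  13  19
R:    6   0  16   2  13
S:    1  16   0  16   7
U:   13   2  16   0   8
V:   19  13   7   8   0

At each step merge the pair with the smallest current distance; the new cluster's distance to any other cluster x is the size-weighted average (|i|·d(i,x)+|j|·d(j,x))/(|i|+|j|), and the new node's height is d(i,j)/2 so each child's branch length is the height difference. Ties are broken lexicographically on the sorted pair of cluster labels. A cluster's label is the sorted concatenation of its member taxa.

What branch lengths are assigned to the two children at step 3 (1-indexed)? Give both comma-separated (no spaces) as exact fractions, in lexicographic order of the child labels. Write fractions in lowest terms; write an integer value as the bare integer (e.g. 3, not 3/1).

step 1: merge (I,S) at d=1; branch lengths I→1/2, S→1/2; new cluster IS
  updated: d(IS,R)=11, d(IS,U)=29/2, d(IS,V)=13
step 2: merge (R,U) at d=2; branch lengths R→1, U→1; new cluster RU
  updated: d(IS,RU)=51/4, d(RU,V)=21/2
step 3: merge (RU,V) at d=21/2; branch lengths RU→17/4, V→21/4; new cluster RUV
  updated: d(IS,RUV)=77/6
step 4: merge (IS,RUV) at d=77/6; branch lengths IS→71/12, RUV→7/6; new cluster IRSUV
final tree: ((I:1/2,S:1/2):71/12,((R:1,U:1):17/4,V:21/4):7/6)
total length: 235/12

17/4,21/4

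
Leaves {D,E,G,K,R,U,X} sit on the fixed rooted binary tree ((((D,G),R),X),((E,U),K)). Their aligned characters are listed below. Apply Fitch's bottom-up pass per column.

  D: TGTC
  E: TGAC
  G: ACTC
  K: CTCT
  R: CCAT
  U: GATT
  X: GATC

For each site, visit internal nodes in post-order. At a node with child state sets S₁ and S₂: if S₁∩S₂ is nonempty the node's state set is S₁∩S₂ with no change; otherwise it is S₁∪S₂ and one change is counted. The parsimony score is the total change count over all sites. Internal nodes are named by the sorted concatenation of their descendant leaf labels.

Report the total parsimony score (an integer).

site 0, node DG: D={T} ∪ G={A} → {A,T} (+1)
site 0, node DGR: DG={A,T} ∪ R={C} → {A,C,T} (+1)
site 0, node DGRX: DGR={A,C,T} ∪ X={G} → {A,C,G,T} (+1)
site 0, node EU: E={T} ∪ U={G} → {G,T} (+1)
site 0, node EKU: EU={G,T} ∪ K={C} → {C,G,T} (+1)
site 0, node DEGKRUX: DGRX={A,C,G,T} ∩ EKU={C,G,T} → {C,G,T} (+0)
site 1, node DG: D={G} ∪ G={C} → {C,G} (+1)
site 1, node DGR: DG={C,G} ∩ R={C} → {C} (+0)
site 1, node DGRX: DGR={C} ∪ X={A} → {A,C} (+1)
site 1, node EU: E={G} ∪ U={A} → {A,G} (+1)
site 1, node EKU: EU={A,G} ∪ K={T} → {A,G,T} (+1)
site 1, node DEGKRUX: DGRX={A,C} ∩ EKU={A,G,T} → {A} (+0)
site 2, node DG: D={T} ∩ G={T} → {T} (+0)
site 2, node DGR: DG={T} ∪ R={A} → {A,T} (+1)
site 2, node DGRX: DGR={A,T} ∩ X={T} → {T} (+0)
site 2, node EU: E={A} ∪ U={T} → {A,T} (+1)
site 2, node EKU: EU={A,T} ∪ K={C} → {A,C,T} (+1)
site 2, node DEGKRUX: DGRX={T} ∩ EKU={A,C,T} → {T} (+0)
site 3, node DG: D={C} ∩ G={C} → {C} (+0)
site 3, node DGR: DG={C} ∪ R={T} → {C,T} (+1)
site 3, node DGRX: DGR={C,T} ∩ X={C} → {C} (+0)
site 3, node EU: E={C} ∪ U={T} → {C,T} (+1)
site 3, node EKU: EU={C,T} ∩ K={T} → {T} (+0)
site 3, node DEGKRUX: DGRX={C} ∪ EKU={T} → {C,T} (+1)
per-site changes: [5, 4, 3, 3]; total = 15

15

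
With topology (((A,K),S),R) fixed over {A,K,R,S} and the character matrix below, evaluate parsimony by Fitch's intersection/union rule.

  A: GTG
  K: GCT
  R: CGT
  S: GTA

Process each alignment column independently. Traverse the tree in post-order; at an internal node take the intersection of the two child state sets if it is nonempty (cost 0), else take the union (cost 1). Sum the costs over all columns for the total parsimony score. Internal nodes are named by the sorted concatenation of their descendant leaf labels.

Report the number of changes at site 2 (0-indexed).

site 0, node AK: A={G} ∩ K={G} → {G} (+0)
site 0, node AKS: AK={G} ∩ S={G} → {G} (+0)
site 0, node AKRS: AKS={G} ∪ R={C} → {C,G} (+1)
site 1, node AK: A={T} ∪ K={C} → {C,T} (+1)
site 1, node AKS: AK={C,T} ∩ S={T} → {T} (+0)
site 1, node AKRS: AKS={T} ∪ R={G} → {G,T} (+1)
site 2, node AK: A={G} ∪ K={T} → {G,T} (+1)
site 2, node AKS: AK={G,T} ∪ S={A} → {A,G,T} (+1)
site 2, node AKRS: AKS={A,G,T} ∩ R={T} → {T} (+0)
per-site changes: [1, 2, 2]; total = 5

2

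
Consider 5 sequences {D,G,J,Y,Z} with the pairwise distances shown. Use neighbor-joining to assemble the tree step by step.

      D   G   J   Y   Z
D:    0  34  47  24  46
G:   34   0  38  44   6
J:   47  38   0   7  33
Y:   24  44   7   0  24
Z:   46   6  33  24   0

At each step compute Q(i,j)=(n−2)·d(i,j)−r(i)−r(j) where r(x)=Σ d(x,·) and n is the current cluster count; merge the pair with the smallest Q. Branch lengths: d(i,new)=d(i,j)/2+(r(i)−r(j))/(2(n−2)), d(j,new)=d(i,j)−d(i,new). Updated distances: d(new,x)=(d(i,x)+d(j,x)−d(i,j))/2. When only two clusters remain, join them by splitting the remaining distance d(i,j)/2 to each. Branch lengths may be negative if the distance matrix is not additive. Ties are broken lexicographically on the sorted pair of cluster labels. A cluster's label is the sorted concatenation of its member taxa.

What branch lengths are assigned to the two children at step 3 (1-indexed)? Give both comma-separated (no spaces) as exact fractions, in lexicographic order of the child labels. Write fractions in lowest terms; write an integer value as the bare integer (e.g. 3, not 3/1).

1. join G+Z (d=6, Q=-213) ⇒ GZ; edges |G|=31/6, |Z|=5/6
  updated: d(D,GZ)=37, d(GZ,J)=65/2, d(GZ,Y)=31
2. join D+GZ (d=37, Q=-269/2) ⇒ DGZ; edges |D|=163/8, |GZ|=133/8
  updated: d(DGZ,J)=85/4, d(DGZ,Y)=9
3. join DGZ+J (d=85/4, Q=-149/4) ⇒ DGJZ; edges |DGZ|=93/8, |J|=77/8
  updated: d(DGJZ,Y)=-21/8
4. join DGJZ+Y (d=-21/8) ⇒ DGJYZ; edges |DGJZ|=-21/16, |Y|=-21/16
final tree: (((D:163/8,(G:31/6,Z:5/6):133/8):93/8,J:77/8):-21/16,Y:-21/16)
total length: 493/8

93/8,77/8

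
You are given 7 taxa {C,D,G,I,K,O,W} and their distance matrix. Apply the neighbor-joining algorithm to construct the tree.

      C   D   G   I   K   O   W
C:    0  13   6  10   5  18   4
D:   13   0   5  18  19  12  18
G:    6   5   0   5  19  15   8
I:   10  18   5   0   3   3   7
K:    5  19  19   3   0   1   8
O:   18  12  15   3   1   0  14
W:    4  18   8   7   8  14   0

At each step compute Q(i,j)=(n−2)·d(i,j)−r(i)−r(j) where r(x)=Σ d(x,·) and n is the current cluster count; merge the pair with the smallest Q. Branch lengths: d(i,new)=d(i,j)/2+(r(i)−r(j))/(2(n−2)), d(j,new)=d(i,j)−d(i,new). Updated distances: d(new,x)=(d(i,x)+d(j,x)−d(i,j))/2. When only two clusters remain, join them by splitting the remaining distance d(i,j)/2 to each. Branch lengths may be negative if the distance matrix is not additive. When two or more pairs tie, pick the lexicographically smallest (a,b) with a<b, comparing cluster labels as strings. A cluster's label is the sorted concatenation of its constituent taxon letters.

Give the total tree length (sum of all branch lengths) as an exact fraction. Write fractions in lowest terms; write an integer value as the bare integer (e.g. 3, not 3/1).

iteration 1: select D,G (d=5, Q=-118); attach at lengths (26/5, -1/5); label the merged cluster DG
  updated: d(C,DG)=7, d(DG,I)=9, d(DG,K)=33/2, d(DG,O)=11, d(DG,W)=21/2
iteration 2: select K,O (d=1, Q=-153/2); attach at lengths (-19/16, 35/16); label the merged cluster KO
  updated: d(C,KO)=11, d(DG,KO)=53/4, d(I,KO)=5/2, d(KO,W)=21/2
iteration 3: select I,KO (d=5/2, Q=-233/4); attach at lengths (-5/24, 65/24); label the merged cluster IKO
  updated: d(C,IKO)=37/4, d(DG,IKO)=79/8, d(IKO,W)=15/2
iteration 4: select C,W (d=4, Q=-137/4); attach at lengths (25/16, 39/16); label the merged cluster CW
  updated: d(CW,DG)=27/4, d(CW,IKO)=51/8
iteration 5: select CW,DG (d=27/4, Q=-23); attach at lengths (13/8, 41/8); label the merged cluster CDGW
  updated: d(CDGW,IKO)=19/4
iteration 6: select CDGW,IKO (d=19/4); attach at lengths (19/8, 19/8); label the merged cluster CDGIKOW
final tree: (((C:25/16,W:39/16):13/8,(D:26/5,G:-1/5):41/8):19/8,(I:-5/24,(K:-19/16,O:35/16):65/24):19/8)
total length: 24

24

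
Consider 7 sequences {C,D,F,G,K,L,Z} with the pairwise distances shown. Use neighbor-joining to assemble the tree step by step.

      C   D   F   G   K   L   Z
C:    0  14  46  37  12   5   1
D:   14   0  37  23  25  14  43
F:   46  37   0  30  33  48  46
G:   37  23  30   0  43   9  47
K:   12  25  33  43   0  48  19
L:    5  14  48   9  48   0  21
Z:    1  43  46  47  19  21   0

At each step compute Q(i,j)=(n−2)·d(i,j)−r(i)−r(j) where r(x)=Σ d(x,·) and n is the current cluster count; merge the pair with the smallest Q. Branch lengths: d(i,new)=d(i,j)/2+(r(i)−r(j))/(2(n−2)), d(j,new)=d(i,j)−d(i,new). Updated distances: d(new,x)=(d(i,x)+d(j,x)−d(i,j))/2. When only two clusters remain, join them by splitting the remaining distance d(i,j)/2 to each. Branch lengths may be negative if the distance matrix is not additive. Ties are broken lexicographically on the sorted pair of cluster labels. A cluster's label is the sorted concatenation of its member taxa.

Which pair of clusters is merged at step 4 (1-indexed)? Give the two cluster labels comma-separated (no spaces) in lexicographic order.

CKZ,F

step 1: merge (G,L) at d=9, Q=-289; branch lengths G→89/10, L→1/10; new cluster GL
  updated: d(C,GL)=33/2, d(D,GL)=14, d(F,GL)=69/2, d(GL,K)=41, d(GL,Z)=59/2
step 2: merge (C,Z) at d=1, Q=-224; branch lengths C→-45/8, Z→53/8; new cluster CZ
  updated: d(CZ,D)=28, d(CZ,F)=91/2, d(CZ,GL)=45/2, d(CZ,K)=15
step 3: merge (CZ,K) at d=15, Q=-180; branch lengths CZ→7, K→8; new cluster CKZ
  updated: d(CKZ,D)=19, d(CKZ,F)=127/4, d(CKZ,GL)=97/4
step 4: merge (CKZ,F) at d=127/4, Q=-459/4; branch lengths CKZ→141/16, F→367/16; new cluster CFKZ
  updated: d(CFKZ,D)=97/8, d(CFKZ,GL)=27/2
step 5: merge (CFKZ,D) at d=97/8, Q=-317/8; branch lengths CFKZ→93/16, D→101/16; new cluster CDFKZ
  updated: d(CDFKZ,GL)=123/16
step 6: merge (CDFKZ,GL) at d=123/16; branch lengths CDFKZ→123/32, GL→123/32; new cluster CDFGKLZ
final tree: (((((C:-45/8,Z:53/8):7,K:8):141/16,F:367/16):93/16,D:101/16):123/32,(G:89/10,L:1/10):123/32)
total length: 1225/16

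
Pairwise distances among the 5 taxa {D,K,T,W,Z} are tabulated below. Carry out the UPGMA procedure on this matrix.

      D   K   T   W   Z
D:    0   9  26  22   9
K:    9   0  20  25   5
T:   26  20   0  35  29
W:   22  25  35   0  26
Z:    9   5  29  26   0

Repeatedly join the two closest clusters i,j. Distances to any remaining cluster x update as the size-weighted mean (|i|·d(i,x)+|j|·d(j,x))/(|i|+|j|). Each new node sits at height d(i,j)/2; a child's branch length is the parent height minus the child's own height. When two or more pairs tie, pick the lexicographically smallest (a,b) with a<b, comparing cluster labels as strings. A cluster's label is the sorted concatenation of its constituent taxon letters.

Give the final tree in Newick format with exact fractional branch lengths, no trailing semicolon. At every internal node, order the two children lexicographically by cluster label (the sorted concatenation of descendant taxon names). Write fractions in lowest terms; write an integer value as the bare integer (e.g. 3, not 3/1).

iteration 1: select K,Z (d=5); attach at lengths (5/2, 5/2); label the merged cluster KZ
  updated: d(D,KZ)=9, d(KZ,T)=49/2, d(KZ,W)=51/2
iteration 2: select D,KZ (d=9); attach at lengths (9/2, 2); label the merged cluster DKZ
  updated: d(DKZ,T)=25, d(DKZ,W)=73/3
iteration 3: select DKZ,W (d=73/3); attach at lengths (23/3, 73/6); label the merged cluster DKWZ
  updated: d(DKWZ,T)=55/2
iteration 4: select DKWZ,T (d=55/2); attach at lengths (19/12, 55/4); label the merged cluster DKTWZ
final tree: (((D:9/2,(K:5/2,Z:5/2):2):23/3,W:73/6):19/12,T:55/4)
total length: 140/3

(((D:9/2,(K:5/2,Z:5/2):2):23/3,W:73/6):19/12,T:55/4)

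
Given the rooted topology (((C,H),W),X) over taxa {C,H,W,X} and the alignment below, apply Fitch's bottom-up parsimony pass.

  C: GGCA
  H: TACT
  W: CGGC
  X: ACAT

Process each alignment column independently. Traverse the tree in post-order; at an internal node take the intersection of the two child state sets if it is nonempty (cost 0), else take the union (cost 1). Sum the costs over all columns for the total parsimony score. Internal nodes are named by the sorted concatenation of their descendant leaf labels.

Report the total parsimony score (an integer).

site 0, node CH: C={G} ∪ H={T} → {G,T} (+1)
site 0, node CHW: CH={G,T} ∪ W={C} → {C,G,T} (+1)
site 0, node CHWX: CHW={C,G,T} ∪ X={A} → {A,C,G,T} (+1)
site 1, node CH: C={G} ∪ H={A} → {A,G} (+1)
site 1, node CHW: CH={A,G} ∩ W={G} → {G} (+0)
site 1, node CHWX: CHW={G} ∪ X={C} → {C,G} (+1)
site 2, node CH: C={C} ∩ H={C} → {C} (+0)
site 2, node CHW: CH={C} ∪ W={G} → {C,G} (+1)
site 2, node CHWX: CHW={C,G} ∪ X={A} → {A,C,G} (+1)
site 3, node CH: C={A} ∪ H={T} → {A,T} (+1)
site 3, node CHW: CH={A,T} ∪ W={C} → {A,C,T} (+1)
site 3, node CHWX: CHW={A,C,T} ∩ X={T} → {T} (+0)
per-site changes: [3, 2, 2, 2]; total = 9

9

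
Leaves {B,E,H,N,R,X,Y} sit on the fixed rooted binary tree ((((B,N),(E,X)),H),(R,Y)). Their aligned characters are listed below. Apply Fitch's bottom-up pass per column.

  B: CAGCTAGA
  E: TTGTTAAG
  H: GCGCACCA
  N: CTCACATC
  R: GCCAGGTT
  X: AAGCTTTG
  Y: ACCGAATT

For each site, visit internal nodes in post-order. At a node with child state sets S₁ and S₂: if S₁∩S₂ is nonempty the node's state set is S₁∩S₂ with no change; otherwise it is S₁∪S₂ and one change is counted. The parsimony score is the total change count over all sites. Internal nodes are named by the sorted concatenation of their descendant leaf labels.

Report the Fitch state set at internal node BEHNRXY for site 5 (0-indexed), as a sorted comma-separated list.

A

BN@0: {C} ∩ {C} = {C} (intersection, +0)
EX@0: {T} ∪ {A} = {A,T} (union, +1)
BENX@0: {C} ∪ {A,T} = {A,C,T} (union, +1)
BEHNX@0: {A,C,T} ∪ {G} = {A,C,G,T} (union, +1)
RY@0: {G} ∪ {A} = {A,G} (union, +1)
BEHNRXY@0: {A,C,G,T} ∩ {A,G} = {A,G} (intersection, +0)
BN@1: {A} ∪ {T} = {A,T} (union, +1)
EX@1: {T} ∪ {A} = {A,T} (union, +1)
BENX@1: {A,T} ∩ {A,T} = {A,T} (intersection, +0)
BEHNX@1: {A,T} ∪ {C} = {A,C,T} (union, +1)
RY@1: {C} ∩ {C} = {C} (intersection, +0)
BEHNRXY@1: {A,C,T} ∩ {C} = {C} (intersection, +0)
BN@2: {G} ∪ {C} = {C,G} (union, +1)
EX@2: {G} ∩ {G} = {G} (intersection, +0)
BENX@2: {C,G} ∩ {G} = {G} (intersection, +0)
BEHNX@2: {G} ∩ {G} = {G} (intersection, +0)
RY@2: {C} ∩ {C} = {C} (intersection, +0)
BEHNRXY@2: {G} ∪ {C} = {C,G} (union, +1)
BN@3: {C} ∪ {A} = {A,C} (union, +1)
EX@3: {T} ∪ {C} = {C,T} (union, +1)
BENX@3: {A,C} ∩ {C,T} = {C} (intersection, +0)
BEHNX@3: {C} ∩ {C} = {C} (intersection, +0)
RY@3: {A} ∪ {G} = {A,G} (union, +1)
BEHNRXY@3: {C} ∪ {A,G} = {A,C,G} (union, +1)
BN@4: {T} ∪ {C} = {C,T} (union, +1)
EX@4: {T} ∩ {T} = {T} (intersection, +0)
BENX@4: {C,T} ∩ {T} = {T} (intersection, +0)
BEHNX@4: {T} ∪ {A} = {A,T} (union, +1)
RY@4: {G} ∪ {A} = {A,G} (union, +1)
BEHNRXY@4: {A,T} ∩ {A,G} = {A} (intersection, +0)
BN@5: {A} ∩ {A} = {A} (intersection, +0)
EX@5: {A} ∪ {T} = {A,T} (union, +1)
BENX@5: {A} ∩ {A,T} = {A} (intersection, +0)
BEHNX@5: {A} ∪ {C} = {A,C} (union, +1)
RY@5: {G} ∪ {A} = {A,G} (union, +1)
BEHNRXY@5: {A,C} ∩ {A,G} = {A} (intersection, +0)
BN@6: {G} ∪ {T} = {G,T} (union, +1)
EX@6: {A} ∪ {T} = {A,T} (union, +1)
BENX@6: {G,T} ∩ {A,T} = {T} (intersection, +0)
BEHNX@6: {T} ∪ {C} = {C,T} (union, +1)
RY@6: {T} ∩ {T} = {T} (intersection, +0)
BEHNRXY@6: {C,T} ∩ {T} = {T} (intersection, +0)
BN@7: {A} ∪ {C} = {A,C} (union, +1)
EX@7: {G} ∩ {G} = {G} (intersection, +0)
BENX@7: {A,C} ∪ {G} = {A,C,G} (union, +1)
BEHNX@7: {A,C,G} ∩ {A} = {A} (intersection, +0)
RY@7: {T} ∩ {T} = {T} (intersection, +0)
BEHNRXY@7: {A} ∪ {T} = {A,T} (union, +1)
per-site changes: [4, 3, 2, 4, 3, 3, 3, 3]; total = 25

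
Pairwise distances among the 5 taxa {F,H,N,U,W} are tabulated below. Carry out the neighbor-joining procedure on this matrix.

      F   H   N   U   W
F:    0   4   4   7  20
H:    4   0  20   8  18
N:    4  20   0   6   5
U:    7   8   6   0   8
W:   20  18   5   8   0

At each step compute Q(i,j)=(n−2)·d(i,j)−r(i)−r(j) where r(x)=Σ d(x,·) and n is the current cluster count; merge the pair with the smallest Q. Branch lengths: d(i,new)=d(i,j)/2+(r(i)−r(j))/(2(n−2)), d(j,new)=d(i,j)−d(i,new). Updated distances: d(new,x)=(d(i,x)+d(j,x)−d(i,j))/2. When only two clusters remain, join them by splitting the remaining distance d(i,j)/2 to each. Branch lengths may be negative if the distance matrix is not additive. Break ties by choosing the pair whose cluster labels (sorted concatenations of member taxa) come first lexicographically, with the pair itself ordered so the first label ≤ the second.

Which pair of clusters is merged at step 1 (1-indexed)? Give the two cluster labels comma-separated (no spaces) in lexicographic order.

iteration 1: select F,H (d=4, Q=-73); attach at lengths (-1/2, 9/2); label the merged cluster FH
  updated: d(FH,N)=10, d(FH,U)=11/2, d(FH,W)=17
iteration 2: select FH,U (d=11/2, Q=-41); attach at lengths (6, -1/2); label the merged cluster FHU
  updated: d(FHU,N)=21/4, d(FHU,W)=39/4
iteration 3: select FHU,N (d=21/4, Q=-20); attach at lengths (5, 1/4); label the merged cluster FHNU
  updated: d(FHNU,W)=19/4
iteration 4: select FHNU,W (d=19/4); attach at lengths (19/8, 19/8); label the merged cluster FHNUW
final tree: ((((F:-1/2,H:9/2):6,U:-1/2):5,N:1/4):19/8,W:19/8)
total length: 39/2

F,H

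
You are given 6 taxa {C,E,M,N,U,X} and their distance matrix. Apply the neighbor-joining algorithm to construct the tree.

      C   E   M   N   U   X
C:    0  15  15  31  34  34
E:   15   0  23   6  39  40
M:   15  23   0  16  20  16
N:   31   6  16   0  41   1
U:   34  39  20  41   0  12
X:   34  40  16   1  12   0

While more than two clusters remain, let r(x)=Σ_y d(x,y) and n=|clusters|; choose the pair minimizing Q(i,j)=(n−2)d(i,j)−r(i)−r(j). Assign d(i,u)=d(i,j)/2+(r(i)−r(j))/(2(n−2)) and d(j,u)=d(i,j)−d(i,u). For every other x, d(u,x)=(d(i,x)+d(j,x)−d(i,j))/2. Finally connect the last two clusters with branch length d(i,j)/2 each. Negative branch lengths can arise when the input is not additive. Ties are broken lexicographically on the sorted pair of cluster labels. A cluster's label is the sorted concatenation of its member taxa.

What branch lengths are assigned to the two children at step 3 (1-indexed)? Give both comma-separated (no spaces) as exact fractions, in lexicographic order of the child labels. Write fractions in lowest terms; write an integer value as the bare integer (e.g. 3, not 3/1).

iteration 1: select U,X (d=12, Q=-201); attach at lengths (91/8, 5/8); label the merged cluster UX
  updated: d(C,UX)=28, d(E,UX)=67/2, d(M,UX)=12, d(N,UX)=15
iteration 2: select E,N (d=6, Q=-255/2); attach at lengths (55/12, 17/12); label the merged cluster EN
  updated: d(C,EN)=20, d(EN,M)=33/2, d(EN,UX)=85/4
iteration 3: select C,EN (d=20, Q=-323/4); attach at lengths (181/16, 139/16); label the merged cluster CEN
  updated: d(CEN,M)=23/4, d(CEN,UX)=117/8
iteration 4: select CEN,M (d=23/4, Q=-259/8); attach at lengths (67/16, 25/16); label the merged cluster CEMN
  updated: d(CEMN,UX)=167/16
iteration 5: select CEMN,UX (d=167/16); attach at lengths (167/32, 167/32); label the merged cluster CEMNUX
final tree: (((C:181/16,(E:55/12,N:17/12):139/16):67/16,M:25/16):167/32,(U:91/8,X:5/8):167/32)
total length: 867/16

181/16,139/16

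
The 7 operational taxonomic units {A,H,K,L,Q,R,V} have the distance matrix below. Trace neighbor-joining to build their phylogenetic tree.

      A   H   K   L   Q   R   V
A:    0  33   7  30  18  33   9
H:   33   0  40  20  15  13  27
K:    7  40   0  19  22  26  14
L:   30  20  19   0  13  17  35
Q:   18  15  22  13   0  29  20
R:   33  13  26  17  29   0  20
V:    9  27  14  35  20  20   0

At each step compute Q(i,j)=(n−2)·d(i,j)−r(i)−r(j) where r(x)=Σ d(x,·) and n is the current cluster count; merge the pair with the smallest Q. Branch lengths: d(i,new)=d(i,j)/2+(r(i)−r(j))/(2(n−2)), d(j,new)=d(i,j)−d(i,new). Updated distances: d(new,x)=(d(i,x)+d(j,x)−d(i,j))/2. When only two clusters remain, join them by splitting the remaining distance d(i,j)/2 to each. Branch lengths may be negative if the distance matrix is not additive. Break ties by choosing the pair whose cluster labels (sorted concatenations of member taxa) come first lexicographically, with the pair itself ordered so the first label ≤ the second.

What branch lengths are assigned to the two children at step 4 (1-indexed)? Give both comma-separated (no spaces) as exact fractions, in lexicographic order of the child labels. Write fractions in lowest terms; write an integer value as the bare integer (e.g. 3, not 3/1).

10,17/4

1. join A+K (d=7, Q=-223) ⇒ AK; edges |A|=37/10, |K|=33/10
  updated: d(AK,H)=33, d(AK,L)=21, d(AK,Q)=33/2, d(AK,R)=26, d(AK,V)=8
2. join AK+V (d=8, Q=-365/2) ⇒ AKV; edges |AK|=53/16, |V|=75/16
  updated: d(AKV,H)=26, d(AKV,L)=24, d(AKV,Q)=57/4, d(AKV,R)=19
3. join H+R (d=13, Q=-113) ⇒ HR; edges |H|=35/6, |R|=43/6
  updated: d(AKV,HR)=16, d(HR,L)=12, d(HR,Q)=31/2
4. join AKV+Q (d=57/4, Q=-137/2) ⇒ AKQV; edges |AKV|=10, |Q|=17/4
  updated: d(AKQV,HR)=69/8, d(AKQV,L)=91/8
5. join AKQV+HR (d=69/8, Q=-32) ⇒ AHKQRV; edges |AKQV|=4, |HR|=37/8
  updated: d(AHKQRV,L)=59/8
6. join AHKQRV+L (d=59/8) ⇒ AHKLQRV; edges |AHKQRV|=59/16, |L|=59/16
final tree: (((((A:37/10,K:33/10):53/16,V:75/16):10,Q:17/4):4,(H:35/6,R:43/6):37/8):59/16,L:59/16)
total length: 233/4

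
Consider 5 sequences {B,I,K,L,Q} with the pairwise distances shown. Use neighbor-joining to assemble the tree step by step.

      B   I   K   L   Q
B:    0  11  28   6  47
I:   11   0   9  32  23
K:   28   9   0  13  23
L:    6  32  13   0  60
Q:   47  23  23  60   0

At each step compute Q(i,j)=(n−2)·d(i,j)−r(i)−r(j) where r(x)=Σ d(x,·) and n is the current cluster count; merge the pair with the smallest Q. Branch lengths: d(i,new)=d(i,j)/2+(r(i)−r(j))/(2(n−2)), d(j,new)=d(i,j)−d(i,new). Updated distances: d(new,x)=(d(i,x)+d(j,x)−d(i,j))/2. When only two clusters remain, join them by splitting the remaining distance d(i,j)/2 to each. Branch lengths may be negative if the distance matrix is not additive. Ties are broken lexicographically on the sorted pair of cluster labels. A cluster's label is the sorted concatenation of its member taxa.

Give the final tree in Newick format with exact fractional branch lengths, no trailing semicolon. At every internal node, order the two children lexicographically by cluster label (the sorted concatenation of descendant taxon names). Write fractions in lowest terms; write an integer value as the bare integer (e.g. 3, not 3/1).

((((B:-1/6,L:37/6):18,K:-1/2):5,I:0):23/2,Q:23/2)

1. join B+L (d=6, Q=-185) ⇒ BL; edges |B|=-1/6, |L|=37/6
  updated: d(BL,I)=37/2, d(BL,K)=35/2, d(BL,Q)=101/2
2. join BL+K (d=35/2, Q=-101) ⇒ BKL; edges |BL|=18, |K|=-1/2
  updated: d(BKL,I)=5, d(BKL,Q)=28
3. join BKL+I (d=5, Q=-56) ⇒ BIKL; edges |BKL|=5, |I|=0
  updated: d(BIKL,Q)=23
4. join BIKL+Q (d=23) ⇒ BIKLQ; edges |BIKL|=23/2, |Q|=23/2
final tree: ((((B:-1/6,L:37/6):18,K:-1/2):5,I:0):23/2,Q:23/2)
total length: 103/2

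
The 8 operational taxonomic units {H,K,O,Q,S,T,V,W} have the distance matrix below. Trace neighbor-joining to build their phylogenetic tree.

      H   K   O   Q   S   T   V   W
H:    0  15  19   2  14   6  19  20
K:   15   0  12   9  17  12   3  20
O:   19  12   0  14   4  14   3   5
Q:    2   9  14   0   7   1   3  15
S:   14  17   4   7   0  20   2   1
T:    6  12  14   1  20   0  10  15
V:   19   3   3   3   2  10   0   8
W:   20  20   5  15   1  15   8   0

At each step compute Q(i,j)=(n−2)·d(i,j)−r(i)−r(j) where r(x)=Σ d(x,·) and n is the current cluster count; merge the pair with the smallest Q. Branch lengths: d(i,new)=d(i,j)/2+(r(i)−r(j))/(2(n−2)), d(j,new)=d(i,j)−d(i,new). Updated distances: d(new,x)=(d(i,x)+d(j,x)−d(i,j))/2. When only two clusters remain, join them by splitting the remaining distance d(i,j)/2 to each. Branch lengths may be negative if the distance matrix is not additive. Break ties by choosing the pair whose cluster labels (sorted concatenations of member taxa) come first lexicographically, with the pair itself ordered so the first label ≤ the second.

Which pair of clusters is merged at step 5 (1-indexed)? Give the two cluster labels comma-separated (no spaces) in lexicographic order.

H,T

iteration 1: select S,W (d=1, Q=-143); attach at lengths (-13/12, 25/12); label the merged cluster SW
  updated: d(H,SW)=33/2, d(K,SW)=18, d(O,SW)=4, d(Q,SW)=21/2, d(SW,T)=17, d(SW,V)=9/2
iteration 2: select O,SW (d=4, Q=-233/2); attach at lengths (31/20, 49/20); label the merged cluster OSW
  updated: d(H,OSW)=63/4, d(K,OSW)=13, d(OSW,Q)=41/4, d(OSW,T)=27/2, d(OSW,V)=7/4
iteration 3: select OSW,V (d=7/4, Q=-84); attach at lengths (49/16, -21/16); label the merged cluster OSVW
  updated: d(H,OSVW)=33/2, d(K,OSVW)=57/8, d(OSVW,Q)=23/4, d(OSVW,T)=87/8
iteration 4: select K,OSVW (d=57/8, Q=-62); attach at lengths (97/24, 37/12); label the merged cluster KOSVW
  updated: d(H,KOSVW)=195/16, d(KOSVW,Q)=61/16, d(KOSVW,T)=63/8
iteration 5: select H,T (d=6, Q=-369/16); attach at lengths (277/64, 107/64); label the merged cluster HT
  updated: d(HT,KOSVW)=225/32, d(HT,Q)=-3/2
iteration 6: select HT,KOSVW (d=225/32, Q=-299/32); attach at lengths (55/64, 395/64); label the merged cluster HKOSTVW
  updated: d(HKOSTVW,Q)=-151/64
iteration 7: select HKOSTVW,Q (d=-151/64); attach at lengths (-151/128, -151/128); label the merged cluster HKOQSTVW
final tree: (((H:277/64,T:107/64):55/64,(K:97/24,((O:31/20,(S:-13/12,W:25/12):49/20):49/16,V:-21/16):37/12):395/64):-151/128,Q:-151/128)
total length: 1571/64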